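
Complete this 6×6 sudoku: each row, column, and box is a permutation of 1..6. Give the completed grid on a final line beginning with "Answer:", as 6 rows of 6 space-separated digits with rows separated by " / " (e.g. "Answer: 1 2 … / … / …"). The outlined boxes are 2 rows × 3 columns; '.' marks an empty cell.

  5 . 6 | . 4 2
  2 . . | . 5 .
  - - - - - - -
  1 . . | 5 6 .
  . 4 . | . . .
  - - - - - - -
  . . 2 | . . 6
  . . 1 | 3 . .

Step 1. [r4c5∈{1,2,3}] in col 5, 3 fits only at r4c5 ⇒ r4c5=3.
Step 2. [r1c4∈{1}] r1c4 is down to just 1, so r1c4=1.
Step 3. [r1c2∈{3}] r1c2's peers cover all but 3. So r1c2=3.
Step 4. [r5c4∈{4}] r5c4's peers cover all but 4 ⇒ r5c4=4.
Step 5. [r6c2∈{5,6}] across col 2, 6 lands solely at r6c2, so r6c2=6.
Step 6. [r6c5∈{2}] r6c5 has the single candidate 2 ⇒ r6c5=2.
Step 7. [r2c4∈{6}] nothing but 6 survives at r2c4, so r2c4=6.
Step 8. [r2c3∈{4}] r2c3 has the single candidate 4. So r2c3=4.
Step 9. [r2c2∈{1}] r2c2 has the single candidate 1, so r2c2=1.
Step 10. [r6c1∈{4}] r6c1 is down to just 4. So r6c1=4.
Step 11. [r5c1∈{3}] only 3 remains possible at r5c1 ⇒ r5c1=3.
Step 12. [r4c3∈{5}] r4c3 is down to just 5, so r4c3=5.
Step 13. [r4c1∈{6}] r4c1 has the single candidate 6. So r4c1=6.
Step 14. [r2c6∈{3}] r2c6 is down to just 3. So r2c6=3.
Step 15. [r3c2∈{2}] r3c2's peers cover all but 2 ⇒ r3c2=2.
Step 16. [r4c6∈{1}] r4c6's peers cover all but 1, so r4c6=1.
Step 17. [r6c6∈{5}] r6c6's peers cover all but 5 ⇒ r6c6=5.
Step 18. [r5c2∈{5}] only 5 remains possible at r5c2, so r5c2=5.
Step 19. [r5c5∈{1}] r5c5's peers cover all but 1 ⇒ r5c5=1.
Step 20. [r3c3∈{3}] r3c3 has the single candidate 3 ⇒ r3c3=3.
Step 21. [r4c4∈{2}] r4c4 is down to just 2, so r4c4=2.
Step 22. [r3c6∈{4}] nothing but 4 survives at r3c6, so r3c6=4.

Answer: 5 3 6 1 4 2 / 2 1 4 6 5 3 / 1 2 3 5 6 4 / 6 4 5 2 3 1 / 3 5 2 4 1 6 / 4 6 1 3 2 5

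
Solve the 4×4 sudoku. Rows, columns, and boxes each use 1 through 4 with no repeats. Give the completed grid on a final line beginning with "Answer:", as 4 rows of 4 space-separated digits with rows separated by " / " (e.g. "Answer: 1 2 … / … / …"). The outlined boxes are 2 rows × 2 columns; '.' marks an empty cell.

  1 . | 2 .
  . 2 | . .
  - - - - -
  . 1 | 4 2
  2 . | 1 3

Step 1. [r2c1∈{3,4}] r2c1 is the only open cell in col 1 admitting 4, so r2c1=4.
Step 2. [r2c3∈{3}] nothing but 3 survives at r2c3. So r2c3=3.
Step 3. [r1c4∈{4}] r1c4 is down to just 4, so r1c4=4.
Step 4. [r3c1∈{3}] r3c1 is down to just 3. So r3c1=3.
Step 5. [r1c2∈{3}] r1c2's peers cover all but 3, so r1c2=3.
Step 6. [r4c2∈{4}] r4c2 is down to just 4, so r4c2=4.
Step 7. [r2c4∈{1}] only 1 remains possible at r2c4. So r2c4=1.

Answer: 1 3 2 4 / 4 2 3 1 / 3 1 4 2 / 2 4 1 3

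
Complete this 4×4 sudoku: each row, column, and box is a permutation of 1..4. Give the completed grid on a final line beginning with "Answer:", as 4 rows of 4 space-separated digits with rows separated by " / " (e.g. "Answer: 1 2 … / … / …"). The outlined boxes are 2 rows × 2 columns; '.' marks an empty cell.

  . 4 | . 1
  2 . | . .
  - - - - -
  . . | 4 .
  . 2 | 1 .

Step 1. [r1c1∈{3}] r1c1 has the single candidate 3 ⇒ r1c1=3.
Step 2. [r3c2∈{1,3}] 3 has one home in col 2: r3c2. So r3c2=3.
Step 3. [r4c4∈{3}] r4c4's peers cover all but 3. So r4c4=3.
Step 4. [r3c4∈{2}] r3c4 is down to just 2, so r3c4=2.
Step 5. [r4c1∈{4}] r4c1's peers cover all but 4. So r4c1=4.
Step 6. [r3c1∈{1}] r3c1 is down to just 1. So r3c1=1.
Step 7. [r2c4∈{4}] nothing but 4 survives at r2c4, so r2c4=4.
Step 8. [r2c3∈{3}] r2c3 is down to just 3. So r2c3=3.
Step 9. [r1c3∈{2}] only 2 remains possible at r1c3, so r1c3=2.
Step 10. [r2c2∈{1}] r2c2 is down to just 1, so r2c2=1.

Answer: 3 4 2 1 / 2 1 3 4 / 1 3 4 2 / 4 2 1 3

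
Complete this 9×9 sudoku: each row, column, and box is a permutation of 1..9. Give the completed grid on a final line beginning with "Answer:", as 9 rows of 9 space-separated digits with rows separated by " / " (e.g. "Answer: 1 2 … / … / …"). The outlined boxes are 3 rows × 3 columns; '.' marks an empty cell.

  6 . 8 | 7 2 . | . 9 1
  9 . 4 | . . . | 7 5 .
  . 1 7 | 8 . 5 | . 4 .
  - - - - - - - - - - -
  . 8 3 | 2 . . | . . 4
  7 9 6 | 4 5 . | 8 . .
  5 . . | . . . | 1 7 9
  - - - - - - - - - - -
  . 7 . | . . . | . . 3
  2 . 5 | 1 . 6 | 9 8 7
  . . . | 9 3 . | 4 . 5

Step 1. [r7c1∈{1,4,8}] 4 has one home in col 1: r7c1 ⇒ r7c1=4.
Step 2. [r5c6∈{1,3}] 1 has one home in row 5: r5c6 ⇒ r5c6=1.
Step 3. [r4c8∈{6}] r4c8's peers cover all but 6 ⇒ r4c8=6.
Step 4. [r2c6∈{3}] nothing but 3 survives at r2c6 ⇒ r2c6=3.
Step 5. [r2c4∈{6}] nothing but 6 survives at r2c4. So r2c4=6.
Step 6. [r7c5∈{8}] r7c5 is down to just 8, so r7c5=8.
Step 7. [r9c3∈{1}] r9c3 is down to just 1, so r9c3=1.
Step 8. [r9c8∈{2}] nothing but 2 survives at r9c8 ⇒ r9c8=2.
Step 9. [r3c7∈{2,3,6}] in col 7, 2 fits only at r3c7. So r3c7=2.
Step 10. [r4c5∈{7,9}] col 5 places 7 nowhere but r4c5 ⇒ r4c5=7.
Step 11. [r2c2∈{2}] r2c2 is down to just 2. So r2c2=2.
Step 12. [r3c1∈{3}] nothing but 3 survives at r3c1. So r3c1=3.
Step 13. [r2c5∈{1}] r2c5 is down to just 1 ⇒ r2c5=1.
Step 14. [r1c2∈{5}] r1c2 has the single candidate 5. So r1c2=5.
Step 15. [r9c1∈{8}] nothing but 8 survives at r9c1 ⇒ r9c1=8.
Step 16. [r2c9∈{8}] only 8 remains possible at r2c9. So r2c9=8.
Step 17. [r6c4∈{3}] r6c4's peers cover all but 3 ⇒ r6c4=3.
Step 18. [r6c2∈{4}] only 4 remains possible at r6c2, so r6c2=4.
Step 19. [r7c7∈{6}] only 6 remains possible at r7c7. So r7c7=6.
Step 20. [r6c3∈{2}] r6c3 has the single candidate 2. So r6c3=2.
Step 21. [r7c4∈{5}] nothing but 5 survives at r7c4. So r7c4=5.
Step 22. [r8c2∈{3}] r8c2 has the single candidate 3 ⇒ r8c2=3.
Step 23. [r8c5∈{4}] r8c5 is down to just 4 ⇒ r8c5=4.
Step 24. [r4c1∈{1}] r4c1's peers cover all but 1. So r4c1=1.
Step 25. [r7c8∈{1}] only 1 remains possible at r7c8. So r7c8=1.
Step 26. [r6c5∈{6}] r6c5 is down to just 6. So r6c5=6.
Step 27. [r4c6∈{9}] nothing but 9 survives at r4c6. So r4c6=9.
Step 28. [r3c9∈{6}] only 6 remains possible at r3c9 ⇒ r3c9=6.
Step 29. [r7c3∈{9}] only 9 remains possible at r7c3. So r7c3=9.
Step 30. [r3c5∈{9}] nothing but 9 survives at r3c5 ⇒ r3c5=9.
Step 31. [r7c6∈{2}] only 2 remains possible at r7c6, so r7c6=2.
Step 32. [r5c8∈{3}] nothing but 3 survives at r5c8, so r5c8=3.
Step 33. [r9c6∈{7}] only 7 remains possible at r9c6 ⇒ r9c6=7.
Step 34. [r1c7∈{3}] r1c7 has the single candidate 3, so r1c7=3.
Step 35. [r4c7∈{5}] only 5 remains possible at r4c7, so r4c7=5.
Step 36. [r1c6∈{4}] nothing but 4 survives at r1c6. So r1c6=4.
Step 37. [r9c2∈{6}] r9c2 has the single candidate 6 ⇒ r9c2=6.
Step 38. [r6c6∈{8}] only 8 remains possible at r6c6. So r6c6=8.
Step 39. [r5c9∈{2}] only 2 remains possible at r5c9, so r5c9=2.

Answer: 6 5 8 7 2 4 3 9 1 / 9 2 4 6 1 3 7 5 8 / 3 1 7 8 9 5 2 4 6 / 1 8 3 2 7 9 5 6 4 / 7 9 6 4 5 1 8 3 2 / 5 4 2 3 6 8 1 7 9 / 4 7 9 5 8 2 6 1 3 / 2 3 5 1 4 6 9 8 7 / 8 6 1 9 3 7 4 2 5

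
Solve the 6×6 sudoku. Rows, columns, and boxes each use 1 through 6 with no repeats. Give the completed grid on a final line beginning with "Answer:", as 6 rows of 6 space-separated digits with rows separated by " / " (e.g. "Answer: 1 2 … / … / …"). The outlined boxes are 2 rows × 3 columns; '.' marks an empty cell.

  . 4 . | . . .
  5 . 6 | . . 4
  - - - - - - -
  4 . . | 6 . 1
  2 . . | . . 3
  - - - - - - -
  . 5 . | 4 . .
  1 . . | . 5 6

Step 1. [r1c1∈{3}] nothing but 3 survives at r1c1. So r1c1=3.
Step 2. [r5c5∈{1,2,3}] across row 5, 1 lands solely at r5c5, so r5c5=1.
Step 3. [r5c3∈{2,3}] 3 has one home in row 5: r5c3, so r5c3=3.
Step 4. [r6c2∈{2}] r6c2 has the single candidate 2, so r6c2=2.
Step 5. [r1c3∈{1,2}] r1c3 is the only open cell in col 3 admitting 2 ⇒ r1c3=2.
Step 6. [r2c4∈{1,2,3}] 2 has one home in col 4: r2c4, so r2c4=2.
Step 7. [r4c4∈{5}] nothing but 5 survives at r4c4 ⇒ r4c4=5.
Step 8. [r2c2∈{1}] only 1 remains possible at r2c2. So r2c2=1.
Step 9. [r4c3∈{1}] r4c3's peers cover all but 1 ⇒ r4c3=1.
Step 10. [r3c2∈{3}] r3c2 is down to just 3, so r3c2=3.
Step 11. [r3c5∈{2}] r3c5 has the single candidate 2. So r3c5=2.
Step 12. [r5c1∈{6}] r5c1 is down to just 6. So r5c1=6.
Step 13. [r5c6∈{2}] r5c6 has the single candidate 2 ⇒ r5c6=2.
Step 14. [r3c3∈{5}] only 5 remains possible at r3c3, so r3c3=5.
Step 15. [r1c6∈{5}] r1c6 has the single candidate 5. So r1c6=5.
Step 16. [r1c5∈{6}] r1c5 has the single candidate 6 ⇒ r1c5=6.
Step 17. [r1c4∈{1}] r1c4 has the single candidate 1. So r1c4=1.
Step 18. [r2c5∈{3}] r2c5 is down to just 3. So r2c5=3.
Step 19. [r4c5∈{4}] nothing but 4 survives at r4c5. So r4c5=4.
Step 20. [r6c4∈{3}] r6c4 is down to just 3. So r6c4=3.
Step 21. [r6c3∈{4}] only 4 remains possible at r6c3. So r6c3=4.
Step 22. [r4c2∈{6}] r4c2 is down to just 6 ⇒ r4c2=6.

Answer: 3 4 2 1 6 5 / 5 1 6 2 3 4 / 4 3 5 6 2 1 / 2 6 1 5 4 3 / 6 5 3 4 1 2 / 1 2 4 3 5 6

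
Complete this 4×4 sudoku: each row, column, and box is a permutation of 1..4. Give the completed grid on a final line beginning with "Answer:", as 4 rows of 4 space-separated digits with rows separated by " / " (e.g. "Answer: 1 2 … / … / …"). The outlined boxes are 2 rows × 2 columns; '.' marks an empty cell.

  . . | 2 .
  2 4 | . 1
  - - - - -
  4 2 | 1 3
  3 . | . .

Step 1. [r1c1∈{1}] r1c1 is down to just 1, so r1c1=1.
Step 2. [r4c4∈{2,4}] in row 4, 2 fits only at r4c4. So r4c4=2.
Step 3. [r1c4∈{4}] r1c4 is down to just 4, so r1c4=4.
Step 4. [r1c2∈{3}] r1c2 has the single candidate 3 ⇒ r1c2=3.
Step 5. [r4c3∈{4}] r4c3's peers cover all but 4 ⇒ r4c3=4.
Step 6. [r4c2∈{1}] r4c2 has the single candidate 1. So r4c2=1.
Step 7. [r2c3∈{3}] r2c3's peers cover all but 3. So r2c3=3.

Answer: 1 3 2 4 / 2 4 3 1 / 4 2 1 3 / 3 1 4 2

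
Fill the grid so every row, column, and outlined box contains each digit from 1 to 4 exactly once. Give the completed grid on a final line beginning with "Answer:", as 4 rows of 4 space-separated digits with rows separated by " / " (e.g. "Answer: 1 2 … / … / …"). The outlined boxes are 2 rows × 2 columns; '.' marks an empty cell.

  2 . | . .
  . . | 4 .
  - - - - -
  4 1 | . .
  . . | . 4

Step 1. [r2c2∈{3}] r2c2's peers cover all but 3 ⇒ r2c2=3.
Step 2. [r4c3∈{1,2,3}] r4c3 is the only open cell in row 4 admitting 1, so r4c3=1.
Step 3. [r1c4∈{1,3}] across row 1, 1 lands solely at r1c4. So r1c4=1.
Step 4. [r3c3∈{2,3}] 2 has one home in col 3: r3c3. So r3c3=2.
Step 5. [r1c3∈{3}] r1c3's peers cover all but 3. So r1c3=3.
Step 6. [r4c1∈{3}] r4c1 has the single candidate 3 ⇒ r4c1=3.
Step 7. [r4c2∈{2}] r4c2's peers cover all but 2, so r4c2=2.
Step 8. [r2c1∈{1}] only 1 remains possible at r2c1. So r2c1=1.
Step 9. [r2c4∈{2}] r2c4 has the single candidate 2 ⇒ r2c4=2.
Step 10. [r1c2∈{4}] r1c2's peers cover all but 4 ⇒ r1c2=4.
Step 11. [r3c4∈{3}] r3c4's peers cover all but 3 ⇒ r3c4=3.

Answer: 2 4 3 1 / 1 3 4 2 / 4 1 2 3 / 3 2 1 4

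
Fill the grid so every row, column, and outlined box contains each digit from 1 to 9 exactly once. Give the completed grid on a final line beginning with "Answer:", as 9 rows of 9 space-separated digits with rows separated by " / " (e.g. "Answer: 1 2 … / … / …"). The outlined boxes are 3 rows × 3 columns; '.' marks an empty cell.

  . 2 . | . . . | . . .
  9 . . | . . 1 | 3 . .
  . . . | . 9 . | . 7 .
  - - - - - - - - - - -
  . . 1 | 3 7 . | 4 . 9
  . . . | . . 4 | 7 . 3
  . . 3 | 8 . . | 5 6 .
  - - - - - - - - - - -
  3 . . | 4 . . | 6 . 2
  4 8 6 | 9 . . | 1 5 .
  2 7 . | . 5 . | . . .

Step 1. [r5c3∈{2,5,8,9}] col 3 places 2 nowhere but r5c3 ⇒ r5c3=2.
Step 2. [r3c2∈{1,3,4,5,6}] in col 2, 3 fits only at r3c2, so r3c2=3.
Step 3. [r5c2∈{5,6,9}] across row 5, 9 lands solely at r5c2 ⇒ r5c2=9.
Step 4. [r6c9∈{1}] only 1 remains possible at r6c9 ⇒ r6c9=1.
Step 5. [r5c8∈{8}] r5c8 is down to just 8 ⇒ r5c8=8.
Step 6. [r3c7∈{2,8}] col 7 places 2 nowhere but r3c7, so r3c7=2.
Step 7. [r2c8∈{4}] nothing but 4 survives at r2c8 ⇒ r2c8=4.
Step 8. [r6c5∈{2}] r6c5's peers cover all but 2. So r6c5=2.
Step 9. [r4c1∈{5,6,8}] row 4 places 8 nowhere but r4c1. So r4c1=8.
Step 10. [r7c8∈{9}] nothing but 9 survives at r7c8, so r7c8=9.
Step 11. [r1c5∈{3,4,6,8}] r1c5 is the only open cell in col 5 admitting 4, so r1c5=4.
Step 12. [r1c6∈{3,5,6,7,8}] 3 has one home in row 1: r1c6, so r1c6=3.
Step 13. [r7c3∈{5}] r7c3's peers cover all but 5, so r7c3=5.
Step 14. [r2c4∈{2,5,6,7}] 2 has one home in row 2: r2c4. So r2c4=2.
Step 15. [r1c4∈{5,6,7}] 7 has one home in col 4: r1c4 ⇒ r1c4=7.
Step 16. [r1c3∈{8}] r1c3 is down to just 8. So r1c3=8.
Step 17. [r3c1∈{1,5,6}] row 3 places 1 nowhere but r3c1, so r3c1=1.
Step 18. [r9c4∈{1,6}] in row 9, 1 fits only at r9c4, so r9c4=1.
Step 19. [r9c6∈{6,8}] in row 9, 6 fits only at r9c6, so r9c6=6.
Step 20. [r4c2∈{5,6}] in row 4, 6 fits only at r4c2, so r4c2=6.
Step 21. [r7c6∈{7,8}] in row 7, 7 fits only at r7c6 ⇒ r7c6=7.
Step 22. [r3c6∈{5,8}] 8 has one home in col 6: r3c6, so r3c6=8.
Step 23. [r2c5∈{6}] only 6 remains possible at r2c5, so r2c5=6.
Step 24. [r1c1∈{5,6}] in col 1, 6 fits only at r1c1, so r1c1=6.
Step 25. [r3c4∈{5}] r3c4 has the single candidate 5. So r3c4=5.
Step 26. [r2c9∈{5,8}] across row 2, 8 lands solely at r2c9. So r2c9=8.
Step 27. [r9c8∈{3}] r9c8's peers cover all but 3. So r9c8=3.
Step 28. [r7c5∈{8}] only 8 remains possible at r7c5, so r7c5=8.
Step 29. [r8c9∈{7}] nothing but 7 survives at r8c9 ⇒ r8c9=7.
Step 30. [r9c9∈{4}] nothing but 4 survives at r9c9 ⇒ r9c9=4.
Step 31. [r6c1∈{7}] r6c1 is down to just 7. So r6c1=7.
Step 32. [r6c2∈{4}] nothing but 4 survives at r6c2. So r6c2=4.
Step 33. [r3c3∈{4}] only 4 remains possible at r3c3 ⇒ r3c3=4.
Step 34. [r1c7∈{9}] nothing but 9 survives at r1c7 ⇒ r1c7=9.
Step 35. [r5c1∈{5}] r5c1 is down to just 5. So r5c1=5.
Step 36. [r4c6∈{5}] r4c6 is down to just 5, so r4c6=5.
Step 37. [r6c6∈{9}] nothing but 9 survives at r6c6, so r6c6=9.
Step 38. [r5c5∈{1}] r5c5 is down to just 1 ⇒ r5c5=1.
Step 39. [r3c9∈{6}] only 6 remains possible at r3c9, so r3c9=6.
Step 40. [r5c4∈{6}] r5c4 is down to just 6, so r5c4=6.
Step 41. [r8c6∈{2}] r8c6's peers cover all but 2 ⇒ r8c6=2.
Step 42. [r9c3∈{9}] nothing but 9 survives at r9c3, so r9c3=9.
Step 43. [r2c3∈{7}] r2c3 has the single candidate 7 ⇒ r2c3=7.
Step 44. [r8c5∈{3}] nothing but 3 survives at r8c5, so r8c5=3.
Step 45. [r9c7∈{8}] r9c7 is down to just 8, so r9c7=8.
Step 46. [r2c2∈{5}] r2c2's peers cover all but 5, so r2c2=5.
Step 47. [r1c9∈{5}] nothing but 5 survives at r1c9 ⇒ r1c9=5.
Step 48. [r1c8∈{1}] r1c8's peers cover all but 1 ⇒ r1c8=1.
Step 49. [r4c8∈{2}] only 2 remains possible at r4c8, so r4c8=2.
Step 50. [r7c2∈{1}] nothing but 1 survives at r7c2. So r7c2=1.

Answer: 6 2 8 7 4 3 9 1 5 / 9 5 7 2 6 1 3 4 8 / 1 3 4 5 9 8 2 7 6 / 8 6 1 3 7 5 4 2 9 / 5 9 2 6 1 4 7 8 3 / 7 4 3 8 2 9 5 6 1 / 3 1 5 4 8 7 6 9 2 / 4 8 6 9 3 2 1 5 7 / 2 7 9 1 5 6 8 3 4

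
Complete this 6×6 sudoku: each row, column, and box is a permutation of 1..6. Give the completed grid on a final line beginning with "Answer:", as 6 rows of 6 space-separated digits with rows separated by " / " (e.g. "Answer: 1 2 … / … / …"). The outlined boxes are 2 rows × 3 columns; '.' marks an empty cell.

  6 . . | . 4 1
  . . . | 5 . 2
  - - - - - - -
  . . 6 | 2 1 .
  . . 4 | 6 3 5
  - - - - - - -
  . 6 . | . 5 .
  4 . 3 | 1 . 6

Step 1. [r6c2∈{2,5}] across row 6, 5 lands solely at r6c2, so r6c2=5.
Step 2. [r3c2∈{3}] r3c2 is down to just 3. So r3c2=3.
Step 3. [r2c3∈{1}] r2c3 has the single candidate 1 ⇒ r2c3=1.
Step 4. [r5c3∈{2}] only 2 remains possible at r5c3 ⇒ r5c3=2.
Step 5. [r4c2∈{1,2}] col 2 places 1 nowhere but r4c2 ⇒ r4c2=1.
Step 6. [r5c4∈{3,4}] across col 4, 4 lands solely at r5c4, so r5c4=4.
Step 7. [r4c1∈{2}] only 2 remains possible at r4c1. So r4c1=2.
Step 8. [r2c2∈{4}] r2c2's peers cover all but 4. So r2c2=4.
Step 9. [r5c1∈{1}] nothing but 1 survives at r5c1 ⇒ r5c1=1.
Step 10. [r2c5∈{6}] r2c5 is down to just 6 ⇒ r2c5=6.
Step 11. [r5c6∈{3}] r5c6 has the single candidate 3 ⇒ r5c6=3.
Step 12. [r2c1∈{3}] nothing but 3 survives at r2c1 ⇒ r2c1=3.
Step 13. [r3c6∈{4}] r3c6's peers cover all but 4 ⇒ r3c6=4.
Step 14. [r1c3∈{5}] r1c3 is down to just 5. So r1c3=5.
Step 15. [r1c4∈{3}] r1c4 has the single candidate 3 ⇒ r1c4=3.
Step 16. [r3c1∈{5}] nothing but 5 survives at r3c1. So r3c1=5.
Step 17. [r6c5∈{2}] r6c5's peers cover all but 2. So r6c5=2.
Step 18. [r1c2∈{2}] only 2 remains possible at r1c2. So r1c2=2.

Answer: 6 2 5 3 4 1 / 3 4 1 5 6 2 / 5 3 6 2 1 4 / 2 1 4 6 3 5 / 1 6 2 4 5 3 / 4 5 3 1 2 6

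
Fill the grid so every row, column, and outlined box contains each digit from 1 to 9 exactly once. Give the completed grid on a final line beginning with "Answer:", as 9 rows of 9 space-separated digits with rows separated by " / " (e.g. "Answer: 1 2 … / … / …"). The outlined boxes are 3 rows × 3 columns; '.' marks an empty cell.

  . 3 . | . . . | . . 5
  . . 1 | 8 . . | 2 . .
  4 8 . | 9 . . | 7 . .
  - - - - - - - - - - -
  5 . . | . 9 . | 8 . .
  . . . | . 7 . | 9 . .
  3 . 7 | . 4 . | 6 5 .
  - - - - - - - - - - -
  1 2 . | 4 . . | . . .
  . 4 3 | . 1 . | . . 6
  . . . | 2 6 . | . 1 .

Step 1. [r7c5∈{3,5,8}] col 5 places 8 nowhere but r7c5, so r7c5=8.
Step 2. [r6c4∈{1}] r6c4 has the single candidate 1. So r6c4=1.
Step 3. [r9c9∈{3,4,7,8,9}] r9c9 is the only open cell in col 9 admitting 8 ⇒ r9c9=8.
Step 4. [r7c3∈{5,6,9}] 6 has one home in row 7: r7c3. So r7c3=6.
Step 5. [r1c5∈{2}] only 2 remains possible at r1c5 ⇒ r1c5=2.
Step 6. [r5c1∈{2,6,8}] r5c1 is the only open cell in col 1 admitting 2. So r5c1=2.
Step 7. [r1c3∈{9}] r1c3's peers cover all but 9 ⇒ r1c3=9.
Step 8. [r8c7∈{5}] only 5 remains possible at r8c7, so r8c7=5.
Step 9. [r7c6∈{3,5,7,9}] in row 7, 5 fits only at r7c6, so r7c6=5.
Step 10. [r9c6∈{3,7,9}] box 8 places 3 nowhere but r9c6 ⇒ r9c6=3.
Step 11. [r8c4∈{7}] r8c4 is down to just 7. So r8c4=7.
Step 12. [r1c4∈{6}] nothing but 6 survives at r1c4, so r1c4=6.
Step 13. [r1c1∈{7}] nothing but 7 survives at r1c1 ⇒ r1c1=7.
Step 14. [r4c4∈{3}] r4c4 has the single candidate 3, so r4c4=3.
Step 15. [r4c3∈{4}] only 4 remains possible at r4c3 ⇒ r4c3=4.
Step 16. [r1c7∈{1,4}] in col 7, 1 fits only at r1c7 ⇒ r1c7=1.
Step 17. [r3c9∈{3}] nothing but 3 survives at r3c9 ⇒ r3c9=3.
Step 18. [r6c9∈{2}] r6c9's peers cover all but 2 ⇒ r6c9=2.
Step 19. [r3c5∈{5}] r3c5 has the single candidate 5, so r3c5=5.
Step 20. [r2c1∈{6}] r2c1's peers cover all but 6, so r2c1=6.
Step 21. [r4c8∈{7}] r4c8 has the single candidate 7, so r4c8=7.
Step 22. [r5c8∈{3,4}] row 5 places 3 nowhere but r5c8 ⇒ r5c8=3.
Step 23. [r7c8∈{9}] only 9 remains possible at r7c8, so r7c8=9.
Step 24. [r2c8∈{4}] nothing but 4 survives at r2c8 ⇒ r2c8=4.
Step 25. [r4c9∈{1}] only 1 remains possible at r4c9, so r4c9=1.
Step 26. [r9c2∈{5,7,9}] across row 9, 7 lands solely at r9c2, so r9c2=7.
Step 27. [r4c2∈{6}] only 6 remains possible at r4c2. So r4c2=6.
Step 28. [r6c6∈{8}] r6c6's peers cover all but 8, so r6c6=8.
Step 29. [r8c1∈{8,9}] across row 8, 8 lands solely at r8c1, so r8c1=8.
Step 30. [r8c6∈{9}] r8c6's peers cover all but 9, so r8c6=9.
Step 31. [r2c9∈{9}] r2c9 is down to just 9, so r2c9=9.
Step 32. [r5c9∈{4}] r5c9 has the single candidate 4. So r5c9=4.
Step 33. [r5c6∈{6}] only 6 remains possible at r5c6, so r5c6=6.
Step 34. [r5c2∈{1}] only 1 remains possible at r5c2. So r5c2=1.
Step 35. [r3c6∈{1}] only 1 remains possible at r3c6, so r3c6=1.
Step 36. [r1c6∈{4}] r1c6 has the single candidate 4. So r1c6=4.
Step 37. [r3c8∈{6}] r3c8's peers cover all but 6 ⇒ r3c8=6.
Step 38. [r8c8∈{2}] r8c8's peers cover all but 2, so r8c8=2.
Step 39. [r2c5∈{3}] r2c5 has the single candidate 3, so r2c5=3.
Step 40. [r1c8∈{8}] r1c8 has the single candidate 8, so r1c8=8.
Step 41. [r2c6∈{7}] nothing but 7 survives at r2c6. So r2c6=7.
Step 42. [r3c3∈{2}] only 2 remains possible at r3c3 ⇒ r3c3=2.
Step 43. [r4c6∈{2}] r4c6 has the single candidate 2. So r4c6=2.
Step 44. [r5c3∈{8}] nothing but 8 survives at r5c3 ⇒ r5c3=8.
Step 45. [r9c1∈{9}] r9c1 is down to just 9. So r9c1=9.
Step 46. [r5c4∈{5}] only 5 remains possible at r5c4, so r5c4=5.
Step 47. [r2c2∈{5}] r2c2's peers cover all but 5. So r2c2=5.
Step 48. [r6c2∈{9}] r6c2 has the single candidate 9 ⇒ r6c2=9.
Step 49. [r7c9∈{7}] r7c9 has the single candidate 7 ⇒ r7c9=7.
Step 50. [r7c7∈{3}] r7c7 has the single candidate 3, so r7c7=3.
Step 51. [r9c7∈{4}] r9c7's peers cover all but 4, so r9c7=4.
Step 52. [r9c3∈{5}] nothing but 5 survives at r9c3 ⇒ r9c3=5.

Answer: 7 3 9 6 2 4 1 8 5 / 6 5 1 8 3 7 2 4 9 / 4 8 2 9 5 1 7 6 3 / 5 6 4 3 9 2 8 7 1 / 2 1 8 5 7 6 9 3 4 / 3 9 7 1 4 8 6 5 2 / 1 2 6 4 8 5 3 9 7 / 8 4 3 7 1 9 5 2 6 / 9 7 5 2 6 3 4 1 8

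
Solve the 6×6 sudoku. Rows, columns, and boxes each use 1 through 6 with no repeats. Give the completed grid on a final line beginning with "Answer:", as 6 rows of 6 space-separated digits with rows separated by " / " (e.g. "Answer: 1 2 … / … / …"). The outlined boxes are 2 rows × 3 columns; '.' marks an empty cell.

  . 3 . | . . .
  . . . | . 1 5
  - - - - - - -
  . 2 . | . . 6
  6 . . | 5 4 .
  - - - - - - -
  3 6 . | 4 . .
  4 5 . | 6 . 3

Step 1. [r6c3∈{1,2}] r6c3 is the only open cell in row 6 admitting 1. So r6c3=1.
Step 2. [r1c4∈{2}] r1c4 is down to just 2 ⇒ r1c4=2.
Step 3. [r3c3∈{3,4,5}] r3c3 is the only open cell in row 3 admitting 4 ⇒ r3c3=4.
Step 4. [r5c3∈{2}] r5c3 has the single candidate 2, so r5c3=2.
Step 5. [r3c4∈{1,3}] in col 4, 1 fits only at r3c4 ⇒ r3c4=1.
Step 6. [r1c3∈{5,6}] across col 3, 5 lands solely at r1c3 ⇒ r1c3=5.
Step 7. [r4c2∈{1}] r4c2's peers cover all but 1, so r4c2=1.
Step 8. [r5c6∈{1}] nothing but 1 survives at r5c6 ⇒ r5c6=1.
Step 9. [r1c5∈{6}] r1c5 has the single candidate 6. So r1c5=6.
Step 10. [r1c1∈{1}] r1c1 has the single candidate 1 ⇒ r1c1=1.
Step 11. [r4c6∈{2}] r4c6's peers cover all but 2 ⇒ r4c6=2.
Step 12. [r4c3∈{3}] only 3 remains possible at r4c3, so r4c3=3.
Step 13. [r5c5∈{5}] only 5 remains possible at r5c5, so r5c5=5.
Step 14. [r3c1∈{5}] only 5 remains possible at r3c1. So r3c1=5.
Step 15. [r2c2∈{4}] only 4 remains possible at r2c2 ⇒ r2c2=4.
Step 16. [r2c4∈{3}] nothing but 3 survives at r2c4 ⇒ r2c4=3.
Step 17. [r2c1∈{2}] r2c1 is down to just 2, so r2c1=2.
Step 18. [r2c3∈{6}] r2c3 is down to just 6, so r2c3=6.
Step 19. [r6c5∈{2}] r6c5 is down to just 2 ⇒ r6c5=2.
Step 20. [r1c6∈{4}] only 4 remains possible at r1c6 ⇒ r1c6=4.
Step 21. [r3c5∈{3}] r3c5 is down to just 3. So r3c5=3.

Answer: 1 3 5 2 6 4 / 2 4 6 3 1 5 / 5 2 4 1 3 6 / 6 1 3 5 4 2 / 3 6 2 4 5 1 / 4 5 1 6 2 3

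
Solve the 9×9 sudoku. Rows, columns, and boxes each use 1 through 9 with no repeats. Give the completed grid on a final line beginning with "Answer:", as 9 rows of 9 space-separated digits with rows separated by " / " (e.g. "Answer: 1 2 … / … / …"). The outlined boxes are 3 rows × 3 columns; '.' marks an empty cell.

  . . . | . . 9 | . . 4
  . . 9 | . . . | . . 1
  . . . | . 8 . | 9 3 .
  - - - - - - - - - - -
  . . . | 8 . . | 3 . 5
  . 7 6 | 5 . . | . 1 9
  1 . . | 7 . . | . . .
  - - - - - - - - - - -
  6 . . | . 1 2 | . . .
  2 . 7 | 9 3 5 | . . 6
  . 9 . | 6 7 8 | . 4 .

Step 1. [r8c8∈{8}] nothing but 8 survives at r8c8 ⇒ r8c8=8.
Step 2. [r8c2∈{1,4}] in row 8, 4 fits only at r8c2 ⇒ r8c2=4.
Step 3. [r4c2∈{2}] r4c2's peers cover all but 2. So r4c2=2.
Step 4. [r4c3∈{4}] r4c3's peers cover all but 4 ⇒ r4c3=4.
Step 5. [r9c3∈{1,3,5}] r9c3 is the only open cell in box 7 admitting 1, so r9c3=1.
Step 6. [r6c9∈{2,8}] in col 9, 8 fits only at r6c9 ⇒ r6c9=8.
Step 7. [r6c5∈{2,4,6,9}] in row 6, 9 fits only at r6c5. So r6c5=9.
Step 8. [r4c5∈{6}] only 6 remains possible at r4c5 ⇒ r4c5=6.
Step 9. [r5c5∈{2,4}] in box 5, 2 fits only at r5c5 ⇒ r5c5=2.
Step 10. [r2c5∈{4,5}] across col 5, 4 lands solely at r2c5. So r2c5=4.
Step 11. [r1c5∈{5}] r1c5 is down to just 5, so r1c5=5.
Step 12. [r5c1∈{3,8}] r5c1 is the only open cell in row 5 admitting 8. So r5c1=8.
Step 13. [r4c8∈{7}] r4c8 is down to just 7 ⇒ r4c8=7.
Step 14. [r5c6∈{3,4}] 3 has one home in row 5: r5c6, so r5c6=3.
Step 15. [r3c1∈{4,5,7}] 4 has one home in row 3: r3c1, so r3c1=4.
Step 16. [r6c6∈{4}] nothing but 4 survives at r6c6 ⇒ r6c6=4.
Step 17. [r4c6∈{1}] only 1 remains possible at r4c6. So r4c6=1.
Step 18. [r7c8∈{5,9}] 9 has one home in row 7: r7c8 ⇒ r7c8=9.
Step 19. [r2c8∈{2,5,6}] r2c8 is the only open cell in col 8 admitting 5 ⇒ r2c8=5.
Step 20. [r9c1∈{3,5}] 5 has one home in col 1: r9c1, so r9c1=5.
Step 21. [r9c7∈{2}] r9c7's peers cover all but 2. So r9c7=2.
Step 22. [r3c9∈{2,7}] in col 9, 2 fits only at r3c9. So r3c9=2.
Step 23. [r1c8∈{6}] nothing but 6 survives at r1c8. So r1c8=6.
Step 24. [r1c3∈{2,3,8}] col 3 places 2 nowhere but r1c3. So r1c3=2.
Step 25. [r7c3∈{3,8}] across col 3, 8 lands solely at r7c3, so r7c3=8.
Step 26. [r7c2∈{3}] r7c2 is down to just 3 ⇒ r7c2=3.
Step 27. [r3c3∈{5}] r3c3 has the single candidate 5. So r3c3=5.
Step 28. [r3c6∈{6,7}] across row 3, 7 lands solely at r3c6, so r3c6=7.
Step 29. [r3c2∈{1,6}] in row 3, 6 fits only at r3c2, so r3c2=6.
Step 30. [r1c2∈{1,8}] col 2 places 1 nowhere but r1c2. So r1c2=1.
Step 31. [r1c4∈{3}] r1c4's peers cover all but 3. So r1c4=3.
Step 32. [r1c1∈{7}] nothing but 7 survives at r1c1 ⇒ r1c1=7.
Step 33. [r2c7∈{7,8}] across row 2, 7 lands solely at r2c7, so r2c7=7.
Step 34. [r1c7∈{8}] only 8 remains possible at r1c7. So r1c7=8.
Step 35. [r2c1∈{3}] nothing but 3 survives at r2c1 ⇒ r2c1=3.
Step 36. [r3c4∈{1}] nothing but 1 survives at r3c4. So r3c4=1.
Step 37. [r8c7∈{1}] only 1 remains possible at r8c7. So r8c7=1.
Step 38. [r7c7∈{5}] r7c7 has the single candidate 5. So r7c7=5.
Step 39. [r6c8∈{2}] r6c8 has the single candidate 2 ⇒ r6c8=2.
Step 40. [r7c4∈{4}] only 4 remains possible at r7c4 ⇒ r7c4=4.
Step 41. [r2c4∈{2}] r2c4 has the single candidate 2, so r2c4=2.
Step 42. [r5c7∈{4}] nothing but 4 survives at r5c7 ⇒ r5c7=4.
Step 43. [r6c7∈{6}] nothing but 6 survives at r6c7 ⇒ r6c7=6.
Step 44. [r9c9∈{3}] r9c9's peers cover all but 3, so r9c9=3.
Step 45. [r6c3∈{3}] r6c3 has the single candidate 3 ⇒ r6c3=3.
Step 46. [r7c9∈{7}] r7c9 is down to just 7, so r7c9=7.
Step 47. [r2c2∈{8}] r2c2 has the single candidate 8, so r2c2=8.
Step 48. [r4c1∈{9}] nothing but 9 survives at r4c1, so r4c1=9.
Step 49. [r2c6∈{6}] only 6 remains possible at r2c6 ⇒ r2c6=6.
Step 50. [r6c2∈{5}] only 5 remains possible at r6c2, so r6c2=5.

Answer: 7 1 2 3 5 9 8 6 4 / 3 8 9 2 4 6 7 5 1 / 4 6 5 1 8 7 9 3 2 / 9 2 4 8 6 1 3 7 5 / 8 7 6 5 2 3 4 1 9 / 1 5 3 7 9 4 6 2 8 / 6 3 8 4 1 2 5 9 7 / 2 4 7 9 3 5 1 8 6 / 5 9 1 6 7 8 2 4 3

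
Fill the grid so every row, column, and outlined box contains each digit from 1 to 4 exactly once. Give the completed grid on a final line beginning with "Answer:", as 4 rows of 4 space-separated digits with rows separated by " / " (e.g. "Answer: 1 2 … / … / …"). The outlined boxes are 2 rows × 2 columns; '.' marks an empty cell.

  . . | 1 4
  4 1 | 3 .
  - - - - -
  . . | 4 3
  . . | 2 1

Step 1. [r3c2∈{2}] only 2 remains possible at r3c2. So r3c2=2.
Step 2. [r1c2∈{3}] r1c2's peers cover all but 3, so r1c2=3.
Step 3. [r3c1∈{1}] r3c1's peers cover all but 1, so r3c1=1.
Step 4. [r1c1∈{2}] only 2 remains possible at r1c1, so r1c1=2.
Step 5. [r4c1∈{3}] r4c1's peers cover all but 3 ⇒ r4c1=3.
Step 6. [r4c2∈{4}] r4c2's peers cover all but 4, so r4c2=4.
Step 7. [r2c4∈{2}] r2c4 has the single candidate 2 ⇒ r2c4=2.

Answer: 2 3 1 4 / 4 1 3 2 / 1 2 4 3 / 3 4 2 1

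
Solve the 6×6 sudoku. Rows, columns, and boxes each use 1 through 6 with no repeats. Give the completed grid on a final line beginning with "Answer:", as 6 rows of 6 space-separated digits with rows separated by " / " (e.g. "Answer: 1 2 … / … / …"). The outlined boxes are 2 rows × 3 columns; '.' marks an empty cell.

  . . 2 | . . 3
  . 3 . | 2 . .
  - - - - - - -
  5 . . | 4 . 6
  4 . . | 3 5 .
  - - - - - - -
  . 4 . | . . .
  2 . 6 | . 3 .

Step 1. [r4c3∈{1}] r4c3 is down to just 1 ⇒ r4c3=1.
Step 2. [r1c5∈{1,4,6}] across row 1, 4 lands solely at r1c5. So r1c5=4.
Step 3. [r3c5∈{1,2}] across row 3, 1 lands solely at r3c5. So r3c5=1.
Step 4. [r2c5∈{6}] nothing but 6 survives at r2c5, so r2c5=6.
Step 5. [r2c1∈{1}] nothing but 1 survives at r2c1. So r2c1=1.
Step 6. [r2c6∈{5}] nothing but 5 survives at r2c6. So r2c6=5.
Step 7. [r5c3∈{3,5}] in col 3, 5 fits only at r5c3 ⇒ r5c3=5.
Step 8. [r6c2∈{1}] r6c2 is down to just 1. So r6c2=1.
Step 9. [r4c6∈{2}] r4c6 has the single candidate 2, so r4c6=2.
Step 10. [r5c4∈{1,6}] in row 5, 6 fits only at r5c4 ⇒ r5c4=6.
Step 11. [r1c1∈{6}] r1c1 is down to just 6. So r1c1=6.
Step 12. [r5c6∈{1}] only 1 remains possible at r5c6 ⇒ r5c6=1.
Step 13. [r5c5∈{2}] only 2 remains possible at r5c5. So r5c5=2.
Step 14. [r5c1∈{3}] r5c1's peers cover all but 3. So r5c1=3.
Step 15. [r4c2∈{6}] nothing but 6 survives at r4c2. So r4c2=6.
Step 16. [r2c3∈{4}] only 4 remains possible at r2c3. So r2c3=4.
Step 17. [r3c3∈{3}] r3c3 is down to just 3. So r3c3=3.
Step 18. [r6c4∈{5}] r6c4's peers cover all but 5 ⇒ r6c4=5.
Step 19. [r1c4∈{1}] nothing but 1 survives at r1c4 ⇒ r1c4=1.
Step 20. [r1c2∈{5}] r1c2 is down to just 5. So r1c2=5.
Step 21. [r3c2∈{2}] r3c2 has the single candidate 2. So r3c2=2.
Step 22. [r6c6∈{4}] nothing but 4 survives at r6c6 ⇒ r6c6=4.

Answer: 6 5 2 1 4 3 / 1 3 4 2 6 5 / 5 2 3 4 1 6 / 4 6 1 3 5 2 / 3 4 5 6 2 1 / 2 1 6 5 3 4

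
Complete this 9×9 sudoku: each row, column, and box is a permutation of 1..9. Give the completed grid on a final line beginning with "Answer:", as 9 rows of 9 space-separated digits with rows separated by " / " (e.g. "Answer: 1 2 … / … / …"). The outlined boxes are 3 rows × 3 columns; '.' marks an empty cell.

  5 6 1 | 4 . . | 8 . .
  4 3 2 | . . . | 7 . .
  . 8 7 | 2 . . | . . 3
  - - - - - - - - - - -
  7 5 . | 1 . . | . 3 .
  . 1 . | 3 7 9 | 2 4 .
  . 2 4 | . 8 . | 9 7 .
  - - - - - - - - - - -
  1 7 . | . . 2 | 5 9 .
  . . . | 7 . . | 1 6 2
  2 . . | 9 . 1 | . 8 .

Step 1. [r4c7∈{6}] only 6 remains possible at r4c7. So r4c7=6.
Step 2. [r2c9∈{1,5,6,9}] 6 has one home in col 9: r2c9. So r2c9=6.
Step 3. [r2c5∈{1,5,9}] row 2 places 9 nowhere but r2c5, so r2c5=9.
Step 4. [r9c2∈{4}] r9c2 is down to just 4. So r9c2=4.
Step 5. [r1c5∈{3}] only 3 remains possible at r1c5 ⇒ r1c5=3.
Step 6. [r8c6∈{3,4,5,8}] 3 has one home in col 6: r8c6. So r8c6=3.
Step 7. [r8c5∈{4,5}] r8c5 is the only open cell in row 8 admitting 4, so r8c5=4.
Step 8. [r7c5∈{6}] r7c5's peers cover all but 6. So r7c5=6.
Step 9. [r8c3∈{5,8,9}] row 8 places 5 nowhere but r8c3 ⇒ r8c3=5.
Step 10. [r6c4∈{5,6}] col 4 places 6 nowhere but r6c4. So r6c4=6.
Step 11. [r2c4∈{5,8}] col 4 places 5 nowhere but r2c4. So r2c4=5.
Step 12. [r8c1∈{8,9}] r8c1 is the only open cell in row 8 admitting 8, so r8c1=8.
Step 13. [r4c9∈{8}] only 8 remains possible at r4c9 ⇒ r4c9=8.
Step 14. [r9c3∈{3,6}] row 9 places 6 nowhere but r9c3 ⇒ r9c3=6.
Step 15. [r3c8∈{1,5}] 5 has one home in row 3: r3c8, so r3c8=5.
Step 16. [r5c9∈{5}] r5c9 is down to just 5 ⇒ r5c9=5.
Step 17. [r9c7∈{3}] r9c7 has the single candidate 3 ⇒ r9c7=3.
Step 18. [r4c3∈{9}] nothing but 9 survives at r4c3. So r4c3=9.
Step 19. [r2c8∈{1}] r2c8 has the single candidate 1, so r2c8=1.
Step 20. [r9c9∈{7}] nothing but 7 survives at r9c9, so r9c9=7.
Step 21. [r7c3∈{3}] r7c3's peers cover all but 3, so r7c3=3.
Step 22. [r1c9∈{9}] r1c9 is down to just 9 ⇒ r1c9=9.
Step 23. [r1c8∈{2}] nothing but 2 survives at r1c8, so r1c8=2.
Step 24. [r4c6∈{4}] r4c6 has the single candidate 4. So r4c6=4.
Step 25. [r9c5∈{5}] only 5 remains possible at r9c5. So r9c5=5.
Step 26. [r6c6∈{5}] r6c6's peers cover all but 5 ⇒ r6c6=5.
Step 27. [r6c9∈{1}] nothing but 1 survives at r6c9. So r6c9=1.
Step 28. [r5c1∈{6}] r5c1's peers cover all but 6 ⇒ r5c1=6.
Step 29. [r2c6∈{8}] r2c6 is down to just 8. So r2c6=8.
Step 30. [r6c1∈{3}] nothing but 3 survives at r6c1 ⇒ r6c1=3.
Step 31. [r3c7∈{4}] r3c7's peers cover all but 4, so r3c7=4.
Step 32. [r8c2∈{9}] nothing but 9 survives at r8c2 ⇒ r8c2=9.
Step 33. [r3c6∈{6}] only 6 remains possible at r3c6. So r3c6=6.
Step 34. [r3c1∈{9}] r3c1 is down to just 9. So r3c1=9.
Step 35. [r1c6∈{7}] only 7 remains possible at r1c6, so r1c6=7.
Step 36. [r5c3∈{8}] r5c3 has the single candidate 8, so r5c3=8.
Step 37. [r7c9∈{4}] r7c9's peers cover all but 4 ⇒ r7c9=4.
Step 38. [r4c5∈{2}] r4c5 has the single candidate 2. So r4c5=2.
Step 39. [r7c4∈{8}] r7c4 is down to just 8 ⇒ r7c4=8.
Step 40. [r3c5∈{1}] nothing but 1 survives at r3c5, so r3c5=1.

Answer: 5 6 1 4 3 7 8 2 9 / 4 3 2 5 9 8 7 1 6 / 9 8 7 2 1 6 4 5 3 / 7 5 9 1 2 4 6 3 8 / 6 1 8 3 7 9 2 4 5 / 3 2 4 6 8 5 9 7 1 / 1 7 3 8 6 2 5 9 4 / 8 9 5 7 4 3 1 6 2 / 2 4 6 9 5 1 3 8 7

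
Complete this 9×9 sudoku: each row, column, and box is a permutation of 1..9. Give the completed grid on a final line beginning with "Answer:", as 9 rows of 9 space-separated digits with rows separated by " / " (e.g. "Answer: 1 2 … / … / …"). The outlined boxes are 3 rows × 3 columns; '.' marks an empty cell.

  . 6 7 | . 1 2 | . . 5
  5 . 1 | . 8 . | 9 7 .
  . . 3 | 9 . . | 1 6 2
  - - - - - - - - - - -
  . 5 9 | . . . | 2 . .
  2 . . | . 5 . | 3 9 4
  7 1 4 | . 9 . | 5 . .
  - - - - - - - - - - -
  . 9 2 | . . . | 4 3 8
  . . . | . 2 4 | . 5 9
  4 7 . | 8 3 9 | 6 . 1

Step 1. [r1c4∈{3,4}] 3 has one home in row 1: r1c4. So r1c4=3.
Step 2. [r2c6∈{6}] r2c6's peers cover all but 6, so r2c6=6.
Step 3. [r5c2∈{8}] r5c2 is down to just 8, so r5c2=8.
Step 4. [r7c4∈{1,5,6,7}] in col 4, 5 fits only at r7c4, so r7c4=5.
Step 5. [r4c9∈{6,7}] r4c9 is the only open cell in col 9 admitting 7. So r4c9=7.
Step 6. [r4c1∈{3,6}] 3 has one home in box 4: r4c1 ⇒ r4c1=3.
Step 7. [r6c8∈{8}] nothing but 8 survives at r6c8 ⇒ r6c8=8.
Step 8. [r2c4∈{4}] r2c4's peers cover all but 4. So r2c4=4.
Step 9. [r5c3∈{6}] r5c3 is down to just 6, so r5c3=6.
Step 10. [r4c8∈{1}] r4c8 has the single candidate 1 ⇒ r4c8=1.
Step 11. [r4c4∈{6}] only 6 remains possible at r4c4 ⇒ r4c4=6.
Step 12. [r8c1∈{1,6,8}] row 8 places 6 nowhere but r8c1. So r8c1=6.
Step 13. [r8c4∈{1,7}] across row 8, 1 lands solely at r8c4. So r8c4=1.
Step 14. [r7c6∈{7}] only 7 remains possible at r7c6 ⇒ r7c6=7.
Step 15. [r3c1∈{8}] nothing but 8 survives at r3c1, so r3c1=8.
Step 16. [r3c5∈{7}] r3c5's peers cover all but 7, so r3c5=7.
Step 17. [r7c5∈{6}] r7c5 is down to just 6, so r7c5=6.
Step 18. [r2c9∈{3}] r2c9 is down to just 3, so r2c9=3.
Step 19. [r1c7∈{8}] nothing but 8 survives at r1c7. So r1c7=8.
Step 20. [r8c3∈{8}] nothing but 8 survives at r8c3. So r8c3=8.
Step 21. [r8c2∈{3}] r8c2's peers cover all but 3. So r8c2=3.
Step 22. [r1c8∈{4}] r1c8 has the single candidate 4 ⇒ r1c8=4.
Step 23. [r6c6∈{3}] r6c6's peers cover all but 3, so r6c6=3.
Step 24. [r3c6∈{5}] r3c6 has the single candidate 5 ⇒ r3c6=5.
Step 25. [r8c7∈{7}] only 7 remains possible at r8c7. So r8c7=7.
Step 26. [r6c9∈{6}] only 6 remains possible at r6c9. So r6c9=6.
Step 27. [r9c3∈{5}] r9c3's peers cover all but 5 ⇒ r9c3=5.
Step 28. [r9c8∈{2}] nothing but 2 survives at r9c8 ⇒ r9c8=2.
Step 29. [r1c1∈{9}] r1c1's peers cover all but 9, so r1c1=9.
Step 30. [r4c6∈{8}] nothing but 8 survives at r4c6. So r4c6=8.
Step 31. [r5c6∈{1}] r5c6 is down to just 1 ⇒ r5c6=1.
Step 32. [r7c1∈{1}] only 1 remains possible at r7c1. So r7c1=1.
Step 33. [r4c5∈{4}] r4c5 is down to just 4. So r4c5=4.
Step 34. [r6c4∈{2}] r6c4's peers cover all but 2, so r6c4=2.
Step 35. [r3c2∈{4}] nothing but 4 survives at r3c2, so r3c2=4.
Step 36. [r5c4∈{7}] r5c4 has the single candidate 7, so r5c4=7.
Step 37. [r2c2∈{2}] only 2 remains possible at r2c2. So r2c2=2.

Answer: 9 6 7 3 1 2 8 4 5 / 5 2 1 4 8 6 9 7 3 / 8 4 3 9 7 5 1 6 2 / 3 5 9 6 4 8 2 1 7 / 2 8 6 7 5 1 3 9 4 / 7 1 4 2 9 3 5 8 6 / 1 9 2 5 6 7 4 3 8 / 6 3 8 1 2 4 7 5 9 / 4 7 5 8 3 9 6 2 1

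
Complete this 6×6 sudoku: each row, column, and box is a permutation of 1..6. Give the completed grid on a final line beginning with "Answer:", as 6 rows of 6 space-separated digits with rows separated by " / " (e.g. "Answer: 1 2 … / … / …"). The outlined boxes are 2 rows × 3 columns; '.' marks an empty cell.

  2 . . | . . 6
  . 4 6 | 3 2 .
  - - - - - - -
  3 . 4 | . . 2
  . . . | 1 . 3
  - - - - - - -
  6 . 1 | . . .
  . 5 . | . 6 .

Step 1. [r3c5∈{5}] only 5 remains possible at r3c5 ⇒ r3c5=5.
Step 2. [r2c1∈{1,5}] across col 1, 1 lands solely at r2c1, so r2c1=1.
Step 3. [r1c3∈{3,5}] 5 has one home in box 1: r1c3, so r1c3=5.
Step 4. [r5c4∈{2,4,5}] 5 has one home in col 4: r5c4, so r5c4=5.
Step 5. [r5c6∈{4}] r5c6 is down to just 4, so r5c6=4.
Step 6. [r5c2∈{2,3}] 2 has one home in row 5: r5c2 ⇒ r5c2=2.
Step 7. [r3c2∈{1,6}] r3c2 is the only open cell in row 3 admitting 1, so r3c2=1.
Step 8. [r1c5∈{1,4}] row 1 places 1 nowhere but r1c5 ⇒ r1c5=1.
Step 9. [r6c3∈{3}] r6c3's peers cover all but 3. So r6c3=3.
Step 10. [r4c5∈{4}] only 4 remains possible at r4c5. So r4c5=4.
Step 11. [r6c6∈{1}] r6c6 is down to just 1. So r6c6=1.
Step 12. [r6c1∈{4}] only 4 remains possible at r6c1. So r6c1=4.
Step 13. [r6c4∈{2}] only 2 remains possible at r6c4, so r6c4=2.
Step 14. [r2c6∈{5}] nothing but 5 survives at r2c6, so r2c6=5.
Step 15. [r4c3∈{2}] only 2 remains possible at r4c3 ⇒ r4c3=2.
Step 16. [r4c2∈{6}] r4c2 has the single candidate 6 ⇒ r4c2=6.
Step 17. [r5c5∈{3}] r5c5's peers cover all but 3 ⇒ r5c5=3.
Step 18. [r4c1∈{5}] r4c1 has the single candidate 5. So r4c1=5.
Step 19. [r3c4∈{6}] nothing but 6 survives at r3c4, so r3c4=6.
Step 20. [r1c4∈{4}] r1c4 has the single candidate 4. So r1c4=4.
Step 21. [r1c2∈{3}] only 3 remains possible at r1c2. So r1c2=3.

Answer: 2 3 5 4 1 6 / 1 4 6 3 2 5 / 3 1 4 6 5 2 / 5 6 2 1 4 3 / 6 2 1 5 3 4 / 4 5 3 2 6 1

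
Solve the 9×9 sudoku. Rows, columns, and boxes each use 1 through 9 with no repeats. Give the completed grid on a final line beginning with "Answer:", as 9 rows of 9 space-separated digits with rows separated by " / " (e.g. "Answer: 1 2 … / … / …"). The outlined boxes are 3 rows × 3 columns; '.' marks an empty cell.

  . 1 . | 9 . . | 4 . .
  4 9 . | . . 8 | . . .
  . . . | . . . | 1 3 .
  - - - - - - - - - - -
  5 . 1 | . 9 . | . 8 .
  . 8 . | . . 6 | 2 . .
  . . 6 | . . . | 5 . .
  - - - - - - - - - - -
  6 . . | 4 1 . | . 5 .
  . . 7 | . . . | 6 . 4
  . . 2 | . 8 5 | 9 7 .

Step 1. [r7c2∈{3}] r7c2 is down to just 3, so r7c2=3.
Step 2. [r6c6∈{1,2,3,4,7}] 1 has one home in col 6: r6c6, so r6c6=1.
Step 3. [r3c9∈{2,5,6,7,8,9}] across row 3, 9 lands solely at r3c9, so r3c9=9.
Step 4. [r1c9∈{2,5,6,7,8}] r1c9 is the only open cell in box 3 admitting 8. So r1c9=8.
Step 5. [r4c7∈{3,7}] 3 has one home in col 7: r4c7 ⇒ r4c7=3.
Step 6. [r6c9∈{7}] r6c9's peers cover all but 7, so r6c9=7.
Step 7. [r5c3∈{3,4,9}] 4 has one home in col 3: r5c3. So r5c3=4.
Step 8. [r6c2∈{2}] r6c2's peers cover all but 2, so r6c2=2.
Step 9. [r7c6∈{2,7,9}] in row 7, 7 fits only at r7c6. So r7c6=7.
Step 10. [r2c4∈{1,2,3,5,6,7}] in row 2, 1 fits only at r2c4. So r2c4=1.
Step 11. [r2c9∈{2,5,6}] 5 has one home in col 9: r2c9. So r2c9=5.
Step 12. [r3c2∈{5,6,7}] across col 2, 6 lands solely at r3c2 ⇒ r3c2=6.
Step 13. [r8c1∈{1,8,9}] across row 8, 8 lands solely at r8c1 ⇒ r8c1=8.
Step 14. [r8c8∈{1,2}] in row 8, 1 fits only at r8c8, so r8c8=1.
Step 15. [r2c3∈{3}] r2c3 is down to just 3. So r2c3=3.
Step 16. [r4c6∈{2,4}] 4 has one home in row 4: r4c6. So r4c6=4.
Step 17. [r3c6∈{2}] nothing but 2 survives at r3c6 ⇒ r3c6=2.
Step 18. [r6c5∈{3}] r6c5 is down to just 3, so r6c5=3.
Step 19. [r3c1∈{7}] only 7 remains possible at r3c1 ⇒ r3c1=7.
Step 20. [r3c4∈{5}] r3c4's peers cover all but 5 ⇒ r3c4=5.
Step 21. [r1c5∈{6,7}] across row 1, 7 lands solely at r1c5, so r1c5=7.
Step 22. [r1c8∈{2,6}] in row 1, 6 fits only at r1c8 ⇒ r1c8=6.
Step 23. [r6c1∈{9}] only 9 remains possible at r6c1 ⇒ r6c1=9.
Step 24. [r4c4∈{2,7}] r4c4 is the only open cell in row 4 admitting 2 ⇒ r4c4=2.
Step 25. [r8c4∈{3}] only 3 remains possible at r8c4 ⇒ r8c4=3.
Step 26. [r9c9∈{3}] r9c9's peers cover all but 3, so r9c9=3.
Step 27. [r1c3∈{5}] r1c3 is down to just 5, so r1c3=5.
Step 28. [r5c8∈{9}] only 9 remains possible at r5c8, so r5c8=9.
Step 29. [r2c7∈{7}] nothing but 7 survives at r2c7 ⇒ r2c7=7.
Step 30. [r8c5∈{2}] r8c5's peers cover all but 2, so r8c5=2.
Step 31. [r8c2∈{5}] r8c2's peers cover all but 5. So r8c2=5.
Step 32. [r2c8∈{2}] r2c8's peers cover all but 2, so r2c8=2.
Step 33. [r7c3∈{9}] nothing but 9 survives at r7c3 ⇒ r7c3=9.
Step 34. [r5c4∈{7}] r5c4's peers cover all but 7 ⇒ r5c4=7.
Step 35. [r7c7∈{8}] r7c7 has the single candidate 8, so r7c7=8.
Step 36. [r3c5∈{4}] only 4 remains possible at r3c5, so r3c5=4.
Step 37. [r1c1∈{2}] r1c1 is down to just 2 ⇒ r1c1=2.
Step 38. [r9c1∈{1}] r9c1 is down to just 1, so r9c1=1.
Step 39. [r5c5∈{5}] nothing but 5 survives at r5c5, so r5c5=5.
Step 40. [r6c4∈{8}] r6c4 is down to just 8. So r6c4=8.
Step 41. [r9c4∈{6}] only 6 remains possible at r9c4 ⇒ r9c4=6.
Step 42. [r4c9∈{6}] nothing but 6 survives at r4c9 ⇒ r4c9=6.
Step 43. [r7c9∈{2}] r7c9 is down to just 2, so r7c9=2.
Step 44. [r1c6∈{3}] r1c6 is down to just 3 ⇒ r1c6=3.
Step 45. [r2c5∈{6}] only 6 remains possible at r2c5, so r2c5=6.
Step 46. [r5c1∈{3}] only 3 remains possible at r5c1 ⇒ r5c1=3.
Step 47. [r5c9∈{1}] r5c9 is down to just 1, so r5c9=1.
Step 48. [r4c2∈{7}] nothing but 7 survives at r4c2, so r4c2=7.
Step 49. [r6c8∈{4}] r6c8 has the single candidate 4. So r6c8=4.
Step 50. [r3c3∈{8}] nothing but 8 survives at r3c3 ⇒ r3c3=8.
Step 51. [r9c2∈{4}] only 4 remains possible at r9c2, so r9c2=4.
Step 52. [r8c6∈{9}] nothing but 9 survives at r8c6. So r8c6=9.

Answer: 2 1 5 9 7 3 4 6 8 / 4 9 3 1 6 8 7 2 5 / 7 6 8 5 4 2 1 3 9 / 5 7 1 2 9 4 3 8 6 / 3 8 4 7 5 6 2 9 1 / 9 2 6 8 3 1 5 4 7 / 6 3 9 4 1 7 8 5 2 / 8 5 7 3 2 9 6 1 4 / 1 4 2 6 8 5 9 7 3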